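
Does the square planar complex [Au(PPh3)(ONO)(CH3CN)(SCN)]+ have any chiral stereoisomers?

The distinct arrangements are (3 in all): (CH3CN/PPh3 trans, ONO/SCN trans); (CH3CN/SCN trans, ONO/PPh3 trans); (CH3CN/ONO trans, PPh3/SCN trans).
Each arrangement has an internal mirror plane or centre of symmetry, so none is chiral.

no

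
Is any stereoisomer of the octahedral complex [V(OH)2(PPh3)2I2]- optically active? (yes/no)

In an octahedral complex each vertex has one trans partner and four cis neighbours.
Systematic placement gives 5 geometric isomers: OH trans, PPh3 trans, I trans; OH cis, PPh3 cis, I trans; OH cis, PPh3 trans, I cis; OH cis, PPh3 cis, I cis (chiral); OH trans, PPh3 cis, I cis.
One of these lacks any improper symmetry element and so occurs as an enantiomeric pair, giving 5 + 1 = 6 stereoisomers in total.

yes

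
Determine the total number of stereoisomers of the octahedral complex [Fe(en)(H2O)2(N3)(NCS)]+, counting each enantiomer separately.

The six octahedral sites form three mutually perpendicular trans pairs.
Each en is bidentate and must span two cis positions.
Systematic placement gives 4 geometric isomers: H2O trans; H2O cis (3 arrangements, 2 chiral).
Of these, 2 lack any improper symmetry element and so occur as enantiomeric pairs, giving 4 + 2 = 6 stereoisomers in total.

6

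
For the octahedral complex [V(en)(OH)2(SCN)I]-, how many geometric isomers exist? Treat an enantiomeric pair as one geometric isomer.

4

An octahedron has six vertices in three trans pairs; every non-trans pair is cis.
Each en is bidentate and must span two cis positions.
Working through the distinct placements yields 4 geometric isomers: OH cis (3 arrangements, 2 chiral); OH trans.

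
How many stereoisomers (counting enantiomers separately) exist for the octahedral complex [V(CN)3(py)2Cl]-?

In an octahedral complex each vertex has one trans partner and four cis neighbours.
The distinct arrangements are (3 in all): CN mer, py trans; CN mer, py cis; CN fac, py cis.
Each arrangement has an internal mirror plane or centre of symmetry, so none is chiral.

3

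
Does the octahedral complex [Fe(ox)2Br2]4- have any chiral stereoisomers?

An octahedron has six vertices in three trans pairs; every non-trans pair is cis.
Each ox is bidentate and must span two cis positions.
The distinct arrangements are (2 in all): Br trans; Br cis (chiral).
One of these lacks any improper symmetry element and so occurs as an enantiomeric pair, giving 2 + 1 = 3 stereoisomers in total.

yes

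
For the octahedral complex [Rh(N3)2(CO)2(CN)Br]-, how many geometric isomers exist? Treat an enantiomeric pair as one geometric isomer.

There are 6 geometric isomers: N3 trans, CO trans; N3 cis, CO cis (3 arrangements, 2 chiral); N3 trans, CO cis; N3 cis, CO trans.

6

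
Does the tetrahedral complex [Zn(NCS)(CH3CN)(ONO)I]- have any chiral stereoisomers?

yes

In a tetrahedral complex all four positions are equivalent and every pair of ligands is adjacent — there is no cis/trans distinction.
Only one geometric arrangement is possible; it has no improper symmetry element, so it exists as a pair of enantiomers (2 stereoisomers).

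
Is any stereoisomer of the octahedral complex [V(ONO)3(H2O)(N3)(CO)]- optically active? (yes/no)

yes

In an octahedral complex each vertex has one trans partner and four cis neighbours.
Systematic placement gives 4 geometric isomers: ONO mer (3 arrangements); ONO fac (chiral).
One of these lacks any improper symmetry element and so occurs as an enantiomeric pair, giving 4 + 1 = 5 stereoisomers in total.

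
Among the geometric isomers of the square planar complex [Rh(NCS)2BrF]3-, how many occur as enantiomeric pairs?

0

A square has two trans pairs of vertices; adjacent vertices are cis.
There are 2 geometric isomers: NCS cis; NCS trans.
Each arrangement has an internal mirror plane or centre of symmetry, so none is chiral.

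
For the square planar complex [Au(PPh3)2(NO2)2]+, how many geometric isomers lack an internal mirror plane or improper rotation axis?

0

A square has two trans pairs of vertices; adjacent vertices are cis.
Working through the distinct placements yields 2 geometric isomers: PPh3 cis; PPh3 trans.
Each arrangement has an internal mirror plane or centre of symmetry, so none is chiral.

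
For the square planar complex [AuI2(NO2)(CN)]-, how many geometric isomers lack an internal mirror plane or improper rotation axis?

In a square planar complex each vertex has one trans partner and two cis neighbours.
There are 2 geometric isomers: I cis; I trans.
Each arrangement has an internal mirror plane or centre of symmetry, so none is chiral.

0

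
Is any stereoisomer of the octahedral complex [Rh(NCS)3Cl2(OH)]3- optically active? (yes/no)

The six octahedral sites form three mutually perpendicular trans pairs.
Systematic placement gives 3 geometric isomers: NCS mer, Cl trans; NCS fac, Cl cis; NCS mer, Cl cis.
Each arrangement has an internal mirror plane or centre of symmetry, so none is chiral.

no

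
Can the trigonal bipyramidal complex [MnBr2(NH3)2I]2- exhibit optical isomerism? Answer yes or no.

yes

Systematic enumeration (placing each ligand type in turn and discarding arrangements equivalent by rotation or reflection) gives 5 geometric isomers.
One of these lacks any improper symmetry element and so occurs as an enantiomeric pair, giving 5 + 1 = 6 stereoisomers in total.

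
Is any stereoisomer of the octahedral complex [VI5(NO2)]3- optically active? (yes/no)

no

An octahedron has six vertices in three trans pairs; every non-trans pair is cis.
Only one geometric arrangement is possible.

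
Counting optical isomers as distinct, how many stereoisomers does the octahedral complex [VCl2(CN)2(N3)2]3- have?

6

The distinct arrangements are (5 in all): Cl trans, CN trans, N3 trans; Cl cis, CN trans, N3 cis; Cl cis, CN cis, N3 trans; Cl cis, CN cis, N3 cis (chiral); Cl trans, CN cis, N3 cis.
One of these lacks any improper symmetry element and so occurs as an enantiomeric pair, giving 5 + 1 = 6 stereoisomers in total.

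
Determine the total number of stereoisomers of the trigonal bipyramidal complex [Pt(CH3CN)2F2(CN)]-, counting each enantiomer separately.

6

In a trigonal bipyramid the two axial positions differ from the three equatorial ones.
Placing the ligands in turn and identifying arrangements related by rotation or reflection leaves 5 distinct geometric isomers.
One of these lacks any improper symmetry element and so occurs as an enantiomeric pair, giving 5 + 1 = 6 stereoisomers in total.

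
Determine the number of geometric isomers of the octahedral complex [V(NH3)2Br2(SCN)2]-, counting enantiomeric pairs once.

An octahedron has six vertices in three trans pairs; every non-trans pair is cis.
There are 5 geometric isomers: NH3 trans, Br trans, SCN trans; NH3 cis, Br trans, SCN cis; NH3 cis, Br cis, SCN trans; NH3 cis, Br cis, SCN cis (chiral); NH3 trans, Br cis, SCN cis.

5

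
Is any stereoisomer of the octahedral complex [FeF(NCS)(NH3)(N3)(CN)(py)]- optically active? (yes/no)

yes

Placing the ligands in turn and identifying arrangements related by rotation or reflection leaves 15 distinct geometric isomers.
Of these, 15 lack any improper symmetry element and so occur as enantiomeric pairs, giving 15 + 15 = 30 stereoisomers in total.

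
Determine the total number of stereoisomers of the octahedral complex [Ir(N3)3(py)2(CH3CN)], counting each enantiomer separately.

The six octahedral sites form three mutually perpendicular trans pairs.
There are 3 geometric isomers: N3 mer, py trans; N3 fac, py cis; N3 mer, py cis.
Each arrangement has an internal mirror plane or centre of symmetry, so none is chiral.

3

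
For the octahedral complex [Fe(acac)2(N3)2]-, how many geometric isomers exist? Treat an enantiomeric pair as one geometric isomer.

The six octahedral sites form three mutually perpendicular trans pairs.
Each acac is bidentate and must span two cis positions.
Systematic placement gives 2 geometric isomers: N3 trans; N3 cis (chiral).

2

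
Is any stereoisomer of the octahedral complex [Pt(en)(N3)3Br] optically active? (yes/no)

An octahedron has six vertices in three trans pairs; every non-trans pair is cis.
Each en is bidentate and must span two cis positions.
Working through the distinct placements yields 2 geometric isomers: N3 fac; N3 mer.
Each arrangement has an internal mirror plane or centre of symmetry, so none is chiral.

no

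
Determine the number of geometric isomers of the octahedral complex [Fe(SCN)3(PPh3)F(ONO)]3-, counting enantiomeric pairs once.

4

An octahedron has six vertices in three trans pairs; every non-trans pair is cis.
The distinct arrangements are (4 in all): SCN mer (3 arrangements); SCN fac (chiral).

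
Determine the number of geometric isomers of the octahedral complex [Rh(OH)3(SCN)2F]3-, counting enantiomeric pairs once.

An octahedron has six vertices in three trans pairs; every non-trans pair is cis.
The distinct arrangements are (3 in all): OH mer, SCN trans; OH fac, SCN cis; OH mer, SCN cis.

3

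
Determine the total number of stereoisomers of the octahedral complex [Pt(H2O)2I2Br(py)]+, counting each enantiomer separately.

8

In an octahedral complex each vertex has one trans partner and four cis neighbours.
Systematic placement gives 6 geometric isomers: H2O cis, I cis (3 arrangements, 2 chiral); H2O cis, I trans; H2O trans, I cis; H2O trans, I trans.
Of these, 2 lack any improper symmetry element and so occur as enantiomeric pairs, giving 6 + 2 = 8 stereoisomers in total.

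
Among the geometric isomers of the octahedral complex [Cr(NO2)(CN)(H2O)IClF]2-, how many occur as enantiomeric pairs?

Systematic enumeration (placing each ligand type in turn and discarding arrangements equivalent by rotation or reflection) gives 15 geometric isomers.
Of these, 15 lack any improper symmetry element and so occur as enantiomeric pairs, giving 15 + 15 = 30 stereoisomers in total.

15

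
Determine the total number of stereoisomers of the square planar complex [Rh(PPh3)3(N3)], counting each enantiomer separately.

In a square planar complex each vertex has one trans partner and two cis neighbours.
Only one geometric arrangement is possible.

1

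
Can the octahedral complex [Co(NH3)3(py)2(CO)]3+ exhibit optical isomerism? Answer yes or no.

no

In an octahedral complex each vertex has one trans partner and four cis neighbours.
The distinct arrangements are (3 in all): NH3 mer, py trans; NH3 fac, py cis; NH3 mer, py cis.
Each arrangement has an internal mirror plane or centre of symmetry, so none is chiral.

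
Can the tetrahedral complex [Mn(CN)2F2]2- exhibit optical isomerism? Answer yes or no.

In a tetrahedral complex all four positions are equivalent and every pair of ligands is adjacent — there is no cis/trans distinction.
Only one geometric arrangement is possible.

no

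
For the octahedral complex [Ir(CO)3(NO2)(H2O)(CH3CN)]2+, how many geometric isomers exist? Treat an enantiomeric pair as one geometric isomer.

The six octahedral sites form three mutually perpendicular trans pairs.
Systematic placement gives 4 geometric isomers: CO mer (3 arrangements); CO fac (chiral).

4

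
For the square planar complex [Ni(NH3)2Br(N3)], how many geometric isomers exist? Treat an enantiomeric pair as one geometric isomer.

2

A square has two trans pairs of vertices; adjacent vertices are cis.
There are 2 geometric isomers: NH3 cis; NH3 trans.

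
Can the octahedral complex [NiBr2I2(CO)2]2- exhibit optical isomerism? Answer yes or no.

yes

An octahedron has six vertices in three trans pairs; every non-trans pair is cis.
The distinct arrangements are (5 in all): Br trans, I trans, CO trans; Br trans, I cis, CO cis; Br cis, I trans, CO cis; Br cis, I cis, CO cis (chiral); Br cis, I cis, CO trans.
One of these lacks any improper symmetry element and so occurs as an enantiomeric pair, giving 5 + 1 = 6 stereoisomers in total.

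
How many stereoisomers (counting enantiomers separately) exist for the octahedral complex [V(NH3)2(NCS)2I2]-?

The six octahedral sites form three mutually perpendicular trans pairs.
Systematic placement gives 5 geometric isomers: NH3 trans, NCS trans, I trans; NH3 cis, NCS cis, I trans; NH3 trans, NCS cis, I cis; NH3 cis, NCS cis, I cis (chiral); NH3 cis, NCS trans, I cis.
One of these lacks any improper symmetry element and so occurs as an enantiomeric pair, giving 5 + 1 = 6 stereoisomers in total.

6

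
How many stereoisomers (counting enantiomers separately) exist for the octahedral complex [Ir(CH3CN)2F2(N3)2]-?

The six octahedral sites form three mutually perpendicular trans pairs.
There are 5 geometric isomers: CH3CN trans, F trans, N3 trans; CH3CN trans, F cis, N3 cis; CH3CN cis, F cis, N3 trans; CH3CN cis, F cis, N3 cis (chiral); CH3CN cis, F trans, N3 cis.
One of these lacks any improper symmetry element and so occurs as an enantiomeric pair, giving 5 + 1 = 6 stereoisomers in total.

6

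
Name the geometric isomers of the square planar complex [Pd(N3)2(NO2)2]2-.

cis and trans

Systematic placement gives 2 geometric isomers: N3 cis; N3 trans.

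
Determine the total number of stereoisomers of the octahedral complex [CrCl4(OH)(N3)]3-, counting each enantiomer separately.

2

The six octahedral sites form three mutually perpendicular trans pairs.
Systematic placement gives 2 geometric isomers: OH and N3 mutually trans; OH and N3 mutually cis.
Each arrangement has an internal mirror plane or centre of symmetry, so none is chiral.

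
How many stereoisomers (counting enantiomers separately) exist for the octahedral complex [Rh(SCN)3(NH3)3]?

The six octahedral sites form three mutually perpendicular trans pairs.
There are 2 geometric isomers: SCN mer; SCN fac.
Each arrangement has an internal mirror plane or centre of symmetry, so none is chiral.

2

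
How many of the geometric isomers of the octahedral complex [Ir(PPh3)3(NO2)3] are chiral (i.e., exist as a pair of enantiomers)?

In an octahedral complex each vertex has one trans partner and four cis neighbours.
Systematic placement gives 2 geometric isomers: PPh3 mer; PPh3 fac.
Each arrangement has an internal mirror plane or centre of symmetry, so none is chiral.

0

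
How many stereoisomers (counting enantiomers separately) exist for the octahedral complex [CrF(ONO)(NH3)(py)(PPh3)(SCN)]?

30

In an octahedral complex each vertex has one trans partner and four cis neighbours.
Systematic enumeration (placing each ligand type in turn and discarding arrangements equivalent by rotation or reflection) gives 15 geometric isomers.
Of these, 15 lack any improper symmetry element and so occur as enantiomeric pairs, giving 15 + 15 = 30 stereoisomers in total.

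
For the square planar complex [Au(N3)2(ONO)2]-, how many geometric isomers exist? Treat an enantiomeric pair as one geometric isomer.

There are 2 geometric isomers: N3 cis; N3 trans.

2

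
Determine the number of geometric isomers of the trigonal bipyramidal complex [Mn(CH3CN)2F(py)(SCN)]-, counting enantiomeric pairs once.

7

In a trigonal bipyramid the two axial positions differ from the three equatorial ones.
Exhaustive case analysis gives 7 geometric isomers.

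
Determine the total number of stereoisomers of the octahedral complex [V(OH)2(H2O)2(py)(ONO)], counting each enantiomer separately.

The six octahedral sites form three mutually perpendicular trans pairs.
There are 6 geometric isomers: OH trans, H2O trans; OH cis, H2O trans; OH cis, H2O cis (3 arrangements, 2 chiral); OH trans, H2O cis.
Of these, 2 lack any improper symmetry element and so occur as enantiomeric pairs, giving 6 + 2 = 8 stereoisomers in total.

8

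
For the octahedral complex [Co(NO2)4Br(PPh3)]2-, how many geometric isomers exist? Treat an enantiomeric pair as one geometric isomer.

An octahedron has six vertices in three trans pairs; every non-trans pair is cis.
There are 2 geometric isomers: Br and PPh3 mutually cis; Br and PPh3 mutually trans.

2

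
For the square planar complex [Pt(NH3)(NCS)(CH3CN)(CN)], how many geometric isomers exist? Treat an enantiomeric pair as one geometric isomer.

3

Systematic placement gives 3 geometric isomers: (CH3CN/NCS trans, CN/NH3 trans); (CH3CN/NH3 trans, CN/NCS trans); (CH3CN/CN trans, NCS/NH3 trans).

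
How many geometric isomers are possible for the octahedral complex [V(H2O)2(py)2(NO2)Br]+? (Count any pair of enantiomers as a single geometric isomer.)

An octahedron has six vertices in three trans pairs; every non-trans pair is cis.
Systematic placement gives 6 geometric isomers: H2O cis, py trans; H2O cis, py cis (3 arrangements, 2 chiral); H2O trans, py trans; H2O trans, py cis.

6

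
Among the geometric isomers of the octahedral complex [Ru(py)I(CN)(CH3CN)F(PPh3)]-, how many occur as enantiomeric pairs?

15

In an octahedral complex each vertex has one trans partner and four cis neighbours.
Placing the ligands in turn and identifying arrangements related by rotation or reflection leaves 15 distinct geometric isomers.
Of these, 15 lack any improper symmetry element and so occur as enantiomeric pairs, giving 15 + 15 = 30 stereoisomers in total.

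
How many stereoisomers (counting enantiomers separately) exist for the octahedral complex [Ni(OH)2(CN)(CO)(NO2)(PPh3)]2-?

In an octahedral complex each vertex has one trans partner and four cis neighbours.
Systematic enumeration (placing each ligand type in turn and discarding arrangements equivalent by rotation or reflection) gives 9 geometric isomers.
Of these, 6 lack any improper symmetry element and so occur as enantiomeric pairs, giving 9 + 6 = 15 stereoisomers in total.

15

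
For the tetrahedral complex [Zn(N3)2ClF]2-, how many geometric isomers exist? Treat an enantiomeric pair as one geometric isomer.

1

All four vertices of a tetrahedron are equivalent and mutually adjacent, so cis/trans isomerism cannot arise.
Only one geometric arrangement is possible.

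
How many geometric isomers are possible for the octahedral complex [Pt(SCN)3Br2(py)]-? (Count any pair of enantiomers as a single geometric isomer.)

An octahedron has six vertices in three trans pairs; every non-trans pair is cis.
The distinct arrangements are (3 in all): SCN mer, Br trans; SCN fac, Br cis; SCN mer, Br cis.

3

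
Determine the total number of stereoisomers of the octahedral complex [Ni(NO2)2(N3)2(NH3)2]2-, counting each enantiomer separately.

6

There are 5 geometric isomers: NO2 trans, N3 trans, NH3 trans; NO2 cis, N3 trans, NH3 cis; NO2 trans, N3 cis, NH3 cis; NO2 cis, N3 cis, NH3 cis (chiral); NO2 cis, N3 cis, NH3 trans.
One of these lacks any improper symmetry element and so occurs as an enantiomeric pair, giving 5 + 1 = 6 stereoisomers in total.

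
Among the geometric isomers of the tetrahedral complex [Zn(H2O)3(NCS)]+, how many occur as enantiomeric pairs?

In a tetrahedral complex all four positions are equivalent and every pair of ligands is adjacent — there is no cis/trans distinction.
Only one geometric arrangement is possible.

0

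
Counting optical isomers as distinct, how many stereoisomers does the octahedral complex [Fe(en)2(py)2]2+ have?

The six octahedral sites form three mutually perpendicular trans pairs.
Each en is bidentate and must span two cis positions.
Working through the distinct placements yields 2 geometric isomers: py trans; py cis (chiral).
One of these lacks any improper symmetry element and so occurs as an enantiomeric pair, giving 2 + 1 = 3 stereoisomers in total.

3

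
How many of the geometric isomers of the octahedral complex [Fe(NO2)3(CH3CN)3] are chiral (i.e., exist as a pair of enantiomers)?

In an octahedral complex each vertex has one trans partner and four cis neighbours.
Working through the distinct placements yields 2 geometric isomers: NO2 mer; NO2 fac.
Each arrangement has an internal mirror plane or centre of symmetry, so none is chiral.

0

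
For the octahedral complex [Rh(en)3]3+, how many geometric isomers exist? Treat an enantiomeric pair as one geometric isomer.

1

An octahedron has six vertices in three trans pairs; every non-trans pair is cis.
Each en is bidentate and must span two cis positions.
Only one geometric arrangement is possible; it has no improper symmetry element, so it exists as a pair of enantiomers (2 stereoisomers).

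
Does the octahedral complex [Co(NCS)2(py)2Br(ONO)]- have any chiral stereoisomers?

yes

The six octahedral sites form three mutually perpendicular trans pairs.
The distinct arrangements are (6 in all): NCS cis, py trans; NCS cis, py cis (3 arrangements, 2 chiral); NCS trans, py trans; NCS trans, py cis.
Of these, 2 lack any improper symmetry element and so occur as enantiomeric pairs, giving 6 + 2 = 8 stereoisomers in total.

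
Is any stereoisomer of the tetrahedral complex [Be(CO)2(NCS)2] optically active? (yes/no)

no

In a tetrahedral complex all four positions are equivalent and every pair of ligands is adjacent — there is no cis/trans distinction.
Only one geometric arrangement is possible.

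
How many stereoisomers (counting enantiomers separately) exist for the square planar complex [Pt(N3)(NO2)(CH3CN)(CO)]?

3

A square has two trans pairs of vertices; adjacent vertices are cis.
The distinct arrangements are (3 in all): (CH3CN/N3 trans, CO/NO2 trans); (CH3CN/NO2 trans, CO/N3 trans); (CH3CN/CO trans, N3/NO2 trans).
Each arrangement has an internal mirror plane or centre of symmetry, so none is chiral.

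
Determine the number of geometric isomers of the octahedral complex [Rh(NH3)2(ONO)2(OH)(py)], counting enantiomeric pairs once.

6

The six octahedral sites form three mutually perpendicular trans pairs.
The distinct arrangements are (6 in all): NH3 trans, ONO cis; NH3 trans, ONO trans; NH3 cis, ONO cis (3 arrangements, 2 chiral); NH3 cis, ONO trans.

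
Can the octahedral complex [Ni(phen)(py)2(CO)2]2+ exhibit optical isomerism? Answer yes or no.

yes

The six octahedral sites form three mutually perpendicular trans pairs.
Each phen is bidentate and must span two cis positions.
Working through the distinct placements yields 3 geometric isomers: py cis, CO trans; py trans, CO cis; py cis, CO cis (chiral).
One of these lacks any improper symmetry element and so occurs as an enantiomeric pair, giving 3 + 1 = 4 stereoisomers in total.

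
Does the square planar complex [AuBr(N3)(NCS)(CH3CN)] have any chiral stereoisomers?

no

In a square planar complex each vertex has one trans partner and two cis neighbours.
Working through the distinct placements yields 3 geometric isomers: (Br/N3 trans, CH3CN/NCS trans); (Br/NCS trans, CH3CN/N3 trans); (Br/CH3CN trans, N3/NCS trans).
Each arrangement has an internal mirror plane or centre of symmetry, so none is chiral.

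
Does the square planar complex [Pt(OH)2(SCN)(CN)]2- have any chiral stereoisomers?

no

In a square planar complex each vertex has one trans partner and two cis neighbours.
The distinct arrangements are (2 in all): OH cis; OH trans.
Each arrangement has an internal mirror plane or centre of symmetry, so none is chiral.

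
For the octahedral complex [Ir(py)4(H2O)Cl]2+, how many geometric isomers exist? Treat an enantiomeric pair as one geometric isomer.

2

Working through the distinct placements yields 2 geometric isomers: H2O and Cl mutually trans; H2O and Cl mutually cis.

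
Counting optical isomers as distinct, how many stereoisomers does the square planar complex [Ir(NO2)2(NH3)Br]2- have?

In a square planar complex each vertex has one trans partner and two cis neighbours.
Systematic placement gives 2 geometric isomers: NO2 cis; NO2 trans.
Each arrangement has an internal mirror plane or centre of symmetry, so none is chiral.

2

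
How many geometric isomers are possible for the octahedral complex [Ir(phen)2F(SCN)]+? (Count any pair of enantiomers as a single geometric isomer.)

An octahedron has six vertices in three trans pairs; every non-trans pair is cis.
Each phen is bidentate and must span two cis positions.
There are 2 geometric isomers: F and SCN mutually trans; F and SCN mutually cis (chiral).

2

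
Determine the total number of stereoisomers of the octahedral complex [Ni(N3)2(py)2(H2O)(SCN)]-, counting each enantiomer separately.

8

The six octahedral sites form three mutually perpendicular trans pairs.
The distinct arrangements are (6 in all): N3 cis, py trans; N3 cis, py cis (3 arrangements, 2 chiral); N3 trans, py trans; N3 trans, py cis.
Of these, 2 lack any improper symmetry element and so occur as enantiomeric pairs, giving 6 + 2 = 8 stereoisomers in total.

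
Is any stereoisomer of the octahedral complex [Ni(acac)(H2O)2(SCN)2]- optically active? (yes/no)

In an octahedral complex each vertex has one trans partner and four cis neighbours.
Each acac is bidentate and must span two cis positions.
Working through the distinct placements yields 3 geometric isomers: H2O trans, SCN cis; H2O cis, SCN cis (chiral); H2O cis, SCN trans.
One of these lacks any improper symmetry element and so occurs as an enantiomeric pair, giving 3 + 1 = 4 stereoisomers in total.

yes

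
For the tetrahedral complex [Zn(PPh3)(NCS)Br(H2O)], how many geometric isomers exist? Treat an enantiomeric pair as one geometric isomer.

1

Only one geometric arrangement is possible; it has no improper symmetry element, so it exists as a pair of enantiomers (2 stereoisomers).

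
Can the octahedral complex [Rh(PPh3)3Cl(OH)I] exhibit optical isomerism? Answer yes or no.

The six octahedral sites form three mutually perpendicular trans pairs.
Systematic placement gives 4 geometric isomers: PPh3 mer (3 arrangements); PPh3 fac (chiral).
One of these lacks any improper symmetry element and so occurs as an enantiomeric pair, giving 4 + 1 = 5 stereoisomers in total.

yes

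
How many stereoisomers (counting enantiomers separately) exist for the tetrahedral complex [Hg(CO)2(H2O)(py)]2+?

In a tetrahedral complex all four positions are equivalent and every pair of ligands is adjacent — there is no cis/trans distinction.
Only one geometric arrangement is possible.

1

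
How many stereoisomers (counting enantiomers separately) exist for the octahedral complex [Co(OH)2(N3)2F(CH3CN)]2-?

Systematic placement gives 6 geometric isomers: OH trans, N3 trans; OH cis, N3 cis (3 arrangements, 2 chiral); OH trans, N3 cis; OH cis, N3 trans.
Of these, 2 lack any improper symmetry element and so occur as enantiomeric pairs, giving 6 + 2 = 8 stereoisomers in total.

8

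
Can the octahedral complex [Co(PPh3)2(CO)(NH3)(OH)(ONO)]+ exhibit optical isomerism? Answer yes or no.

In an octahedral complex each vertex has one trans partner and four cis neighbours.
Exhaustive case analysis gives 9 geometric isomers.
Of these, 6 lack any improper symmetry element and so occur as enantiomeric pairs, giving 9 + 6 = 15 stereoisomers in total.

yes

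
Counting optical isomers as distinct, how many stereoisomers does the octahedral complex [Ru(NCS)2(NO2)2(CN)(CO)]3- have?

8

The six octahedral sites form three mutually perpendicular trans pairs.
Systematic placement gives 6 geometric isomers: NCS trans, NO2 trans; NCS cis, NO2 cis (3 arrangements, 2 chiral); NCS cis, NO2 trans; NCS trans, NO2 cis.
Of these, 2 lack any improper symmetry element and so occur as enantiomeric pairs, giving 6 + 2 = 8 stereoisomers in total.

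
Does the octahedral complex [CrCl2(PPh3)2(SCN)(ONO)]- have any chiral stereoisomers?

In an octahedral complex each vertex has one trans partner and four cis neighbours.
Systematic placement gives 6 geometric isomers: Cl trans, PPh3 cis; Cl trans, PPh3 trans; Cl cis, PPh3 cis (3 arrangements, 2 chiral); Cl cis, PPh3 trans.
Of these, 2 lack any improper symmetry element and so occur as enantiomeric pairs, giving 6 + 2 = 8 stereoisomers in total.

yes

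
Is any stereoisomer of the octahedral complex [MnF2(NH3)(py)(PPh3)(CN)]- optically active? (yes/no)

yes

Placing the ligands in turn and identifying arrangements related by rotation or reflection leaves 9 distinct geometric isomers.
Of these, 6 lack any improper symmetry element and so occur as enantiomeric pairs, giving 9 + 6 = 15 stereoisomers in total.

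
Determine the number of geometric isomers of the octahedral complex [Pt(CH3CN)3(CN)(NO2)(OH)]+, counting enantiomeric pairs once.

4

An octahedron has six vertices in three trans pairs; every non-trans pair is cis.
Systematic placement gives 4 geometric isomers: CH3CN mer (3 arrangements); CH3CN fac (chiral).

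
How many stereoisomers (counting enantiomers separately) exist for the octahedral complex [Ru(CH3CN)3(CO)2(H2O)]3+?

3

There are 3 geometric isomers: CH3CN mer, CO cis; CH3CN mer, CO trans; CH3CN fac, CO cis.
Each arrangement has an internal mirror plane or centre of symmetry, so none is chiral.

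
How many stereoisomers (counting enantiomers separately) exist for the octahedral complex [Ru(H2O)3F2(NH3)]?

The six octahedral sites form three mutually perpendicular trans pairs.
There are 3 geometric isomers: H2O mer, F trans; H2O fac, F cis; H2O mer, F cis.
Each arrangement has an internal mirror plane or centre of symmetry, so none is chiral.

3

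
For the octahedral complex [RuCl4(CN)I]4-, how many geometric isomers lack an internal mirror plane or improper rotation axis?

The six octahedral sites form three mutually perpendicular trans pairs.
Systematic placement gives 2 geometric isomers: CN and I mutually cis; CN and I mutually trans.
Each arrangement has an internal mirror plane or centre of symmetry, so none is chiral.

0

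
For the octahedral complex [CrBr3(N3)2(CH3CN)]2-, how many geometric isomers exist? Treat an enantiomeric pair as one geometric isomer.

An octahedron has six vertices in three trans pairs; every non-trans pair is cis.
The distinct arrangements are (3 in all): Br mer, N3 trans; Br mer, N3 cis; Br fac, N3 cis.

3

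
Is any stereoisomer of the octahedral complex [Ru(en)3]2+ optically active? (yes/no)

An octahedron has six vertices in three trans pairs; every non-trans pair is cis.
Each en is bidentate and must span two cis positions.
Only one geometric arrangement is possible; it has no improper symmetry element, so it exists as a pair of enantiomers (2 stereoisomers).

yes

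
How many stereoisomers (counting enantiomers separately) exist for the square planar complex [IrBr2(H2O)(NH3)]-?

2

There are 2 geometric isomers: Br cis; Br trans.
Each arrangement has an internal mirror plane or centre of symmetry, so none is chiral.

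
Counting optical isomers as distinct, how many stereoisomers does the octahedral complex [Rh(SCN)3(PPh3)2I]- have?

3

In an octahedral complex each vertex has one trans partner and four cis neighbours.
The distinct arrangements are (3 in all): SCN mer, PPh3 cis; SCN mer, PPh3 trans; SCN fac, PPh3 cis.
Each arrangement has an internal mirror plane or centre of symmetry, so none is chiral.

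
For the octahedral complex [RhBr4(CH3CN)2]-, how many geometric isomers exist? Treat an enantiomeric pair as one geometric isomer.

2

An octahedron has six vertices in three trans pairs; every non-trans pair is cis.
Working through the distinct placements yields 2 geometric isomers: CH3CN trans; CH3CN cis.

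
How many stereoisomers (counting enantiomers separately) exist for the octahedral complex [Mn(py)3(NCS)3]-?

An octahedron has six vertices in three trans pairs; every non-trans pair is cis.
The distinct arrangements are (2 in all): py mer; py fac.
Each arrangement has an internal mirror plane or centre of symmetry, so none is chiral.

2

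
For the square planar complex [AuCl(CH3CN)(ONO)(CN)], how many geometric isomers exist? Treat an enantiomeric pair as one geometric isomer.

3

A square has two trans pairs of vertices; adjacent vertices are cis.
The distinct arrangements are (3 in all): (CH3CN/Cl trans, CN/ONO trans); (CH3CN/ONO trans, CN/Cl trans); (CH3CN/CN trans, Cl/ONO trans).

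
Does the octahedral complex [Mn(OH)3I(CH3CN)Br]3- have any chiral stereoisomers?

An octahedron has six vertices in three trans pairs; every non-trans pair is cis.
The distinct arrangements are (4 in all): OH mer (3 arrangements); OH fac (chiral).
One of these lacks any improper symmetry element and so occurs as an enantiomeric pair, giving 4 + 1 = 5 stereoisomers in total.

yes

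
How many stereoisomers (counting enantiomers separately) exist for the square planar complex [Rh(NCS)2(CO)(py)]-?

2

In a square planar complex each vertex has one trans partner and two cis neighbours.
The distinct arrangements are (2 in all): NCS cis; NCS trans.
Each arrangement has an internal mirror plane or centre of symmetry, so none is chiral.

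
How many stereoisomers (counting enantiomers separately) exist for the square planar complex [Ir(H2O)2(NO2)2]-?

A square has two trans pairs of vertices; adjacent vertices are cis.
Working through the distinct placements yields 2 geometric isomers: H2O cis; H2O trans.
Each arrangement has an internal mirror plane or centre of symmetry, so none is chiral.

2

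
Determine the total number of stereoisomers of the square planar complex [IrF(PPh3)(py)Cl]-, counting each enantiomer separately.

In a square planar complex each vertex has one trans partner and two cis neighbours.
Systematic placement gives 3 geometric isomers: (Cl/PPh3 trans, F/py trans); (Cl/py trans, F/PPh3 trans); (Cl/F trans, PPh3/py trans).
Each arrangement has an internal mirror plane or centre of symmetry, so none is chiral.

3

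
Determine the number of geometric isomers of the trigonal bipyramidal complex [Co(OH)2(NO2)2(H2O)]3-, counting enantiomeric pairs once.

5

Exhaustive case analysis gives 5 geometric isomers.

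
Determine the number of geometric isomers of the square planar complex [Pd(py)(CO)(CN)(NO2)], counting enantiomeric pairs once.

Working through the distinct placements yields 3 geometric isomers: (CN/NO2 trans, CO/py trans); (CN/py trans, CO/NO2 trans); (CN/CO trans, NO2/py trans).

3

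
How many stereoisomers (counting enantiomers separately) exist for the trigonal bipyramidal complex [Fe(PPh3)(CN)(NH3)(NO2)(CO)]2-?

20

In a trigonal bipyramid the two axial positions differ from the three equatorial ones.
Exhaustive case analysis gives 10 geometric isomers.
Of these, 10 lack any improper symmetry element and so occur as enantiomeric pairs, giving 10 + 10 = 20 stereoisomers in total.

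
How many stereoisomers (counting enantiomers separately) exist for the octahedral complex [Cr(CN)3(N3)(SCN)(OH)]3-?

An octahedron has six vertices in three trans pairs; every non-trans pair is cis.
Working through the distinct placements yields 4 geometric isomers: CN mer (3 arrangements); CN fac (chiral).
One of these lacks any improper symmetry element and so occurs as an enantiomeric pair, giving 4 + 1 = 5 stereoisomers in total.

5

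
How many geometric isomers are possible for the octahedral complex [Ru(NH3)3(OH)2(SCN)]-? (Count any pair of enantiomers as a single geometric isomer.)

An octahedron has six vertices in three trans pairs; every non-trans pair is cis.
There are 3 geometric isomers: NH3 mer, OH cis; NH3 mer, OH trans; NH3 fac, OH cis.

3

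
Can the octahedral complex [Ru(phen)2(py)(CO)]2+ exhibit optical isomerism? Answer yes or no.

An octahedron has six vertices in three trans pairs; every non-trans pair is cis.
Each phen is bidentate and must span two cis positions.
The distinct arrangements are (2 in all): py and CO mutually cis (chiral); py and CO mutually trans.
One of these lacks any improper symmetry element and so occurs as an enantiomeric pair, giving 2 + 1 = 3 stereoisomers in total.

yes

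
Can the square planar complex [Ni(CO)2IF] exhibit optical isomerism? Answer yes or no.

no

In a square planar complex each vertex has one trans partner and two cis neighbours.
Systematic placement gives 2 geometric isomers: CO cis; CO trans.
Each arrangement has an internal mirror plane or centre of symmetry, so none is chiral.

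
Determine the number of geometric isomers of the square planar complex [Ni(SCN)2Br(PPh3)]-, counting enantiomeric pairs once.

2

A square has two trans pairs of vertices; adjacent vertices are cis.
Working through the distinct placements yields 2 geometric isomers: SCN cis; SCN trans.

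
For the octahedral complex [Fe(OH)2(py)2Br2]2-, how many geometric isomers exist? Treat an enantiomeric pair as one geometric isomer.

The six octahedral sites form three mutually perpendicular trans pairs.
The distinct arrangements are (5 in all): OH trans, py trans, Br trans; OH cis, py cis, Br trans; OH cis, py trans, Br cis; OH cis, py cis, Br cis (chiral); OH trans, py cis, Br cis.

5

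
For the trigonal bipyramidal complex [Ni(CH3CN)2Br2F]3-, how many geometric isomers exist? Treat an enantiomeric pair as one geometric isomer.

In a trigonal bipyramid the two axial positions differ from the three equatorial ones.
Placing the ligands in turn and identifying arrangements related by rotation or reflection leaves 5 distinct geometric isomers.

5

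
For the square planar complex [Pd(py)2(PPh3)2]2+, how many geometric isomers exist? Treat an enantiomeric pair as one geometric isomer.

A square has two trans pairs of vertices; adjacent vertices are cis.
Working through the distinct placements yields 2 geometric isomers: py cis; py trans.

2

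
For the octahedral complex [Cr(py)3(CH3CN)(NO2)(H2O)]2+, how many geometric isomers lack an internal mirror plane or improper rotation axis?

In an octahedral complex each vertex has one trans partner and four cis neighbours.
Systematic placement gives 4 geometric isomers: py mer (3 arrangements); py fac (chiral).
One of these lacks any improper symmetry element and so occurs as an enantiomeric pair, giving 4 + 1 = 5 stereoisomers in total.

1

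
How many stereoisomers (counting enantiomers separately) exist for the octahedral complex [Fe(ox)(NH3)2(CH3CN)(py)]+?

The six octahedral sites form three mutually perpendicular trans pairs.
Each ox is bidentate and must span two cis positions.
There are 4 geometric isomers: NH3 cis (3 arrangements, 2 chiral); NH3 trans.
Of these, 2 lack any improper symmetry element and so occur as enantiomeric pairs, giving 4 + 2 = 6 stereoisomers in total.

6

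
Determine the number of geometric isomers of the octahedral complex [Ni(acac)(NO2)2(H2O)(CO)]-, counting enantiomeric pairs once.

In an octahedral complex each vertex has one trans partner and four cis neighbours.
Each acac is bidentate and must span two cis positions.
The distinct arrangements are (4 in all): NO2 cis (3 arrangements, 2 chiral); NO2 trans.

4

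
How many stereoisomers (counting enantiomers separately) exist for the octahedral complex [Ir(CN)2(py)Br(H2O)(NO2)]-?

15

The six octahedral sites form three mutually perpendicular trans pairs.
Placing the ligands in turn and identifying arrangements related by rotation or reflection leaves 9 distinct geometric isomers.
Of these, 6 lack any improper symmetry element and so occur as enantiomeric pairs, giving 9 + 6 = 15 stereoisomers in total.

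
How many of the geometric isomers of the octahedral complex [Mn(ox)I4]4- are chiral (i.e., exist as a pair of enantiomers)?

The six octahedral sites form three mutually perpendicular trans pairs.
Each ox is bidentate and must span two cis positions.
Only one geometric arrangement is possible.

0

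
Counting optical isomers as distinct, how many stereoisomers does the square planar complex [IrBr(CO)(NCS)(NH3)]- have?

A square has two trans pairs of vertices; adjacent vertices are cis.
Systematic placement gives 3 geometric isomers: (Br/NCS trans, CO/NH3 trans); (Br/NH3 trans, CO/NCS trans); (Br/CO trans, NCS/NH3 trans).
Each arrangement has an internal mirror plane or centre of symmetry, so none is chiral.

3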